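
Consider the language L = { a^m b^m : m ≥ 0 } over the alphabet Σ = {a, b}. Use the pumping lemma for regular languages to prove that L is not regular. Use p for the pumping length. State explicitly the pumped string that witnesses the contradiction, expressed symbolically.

Suppose for contradiction that L is regular, and let p be the pumping length.
Let w = a^p b^p ∈ L; note |w| = 2p ≥ p.
By the pumping lemma, w = xyz with |xy| ≤ p and |y| > 0.
Because |xy| ≤ p and w begins with p copies of a, we have y = a^k with 1 ≤ k ≤ p.
Pump with i = 2: xy^2z = a^{p+k} b^p. For this to lie in L we would need p = p+k, which forces k = 0. But k ≥ 1, so xy^2z ∉ L.
Contradiction. Therefore L is not regular.

a^{p+k} b^p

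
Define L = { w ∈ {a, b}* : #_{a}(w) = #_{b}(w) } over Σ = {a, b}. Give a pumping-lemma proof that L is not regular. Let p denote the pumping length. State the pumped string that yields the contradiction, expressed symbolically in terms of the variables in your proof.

a^{p+k} b^p

Assume L is regular. Let p be the pumping length given by the pumping lemma.
Choose w = a^p b^p ∈ L with |w| = 2p ≥ p.
Write w = xyz as guaranteed by the lemma, with |xy| ≤ p and |y| > 0.
The first p characters of w are a's, so xy (and hence y) consists only of a's. Write y = a^k, 1 ≤ k ≤ p.
Pump with i = 2: xy^2z = a^{p+k} b^p has p+k occurrences of a but only p of b. Since k ≥ 1 the counts differ, so xy^2z ∉ L.
This contradicts the pumping lemma, so L is not regular.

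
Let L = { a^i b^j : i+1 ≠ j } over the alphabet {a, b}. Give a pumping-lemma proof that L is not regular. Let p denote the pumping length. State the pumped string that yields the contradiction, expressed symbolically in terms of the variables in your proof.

Assume L is regular. Let p be the pumping length given by the pumping lemma.
Choose w = a^p b^{p+p!+1}. Since p ≠ (p+p!+1)-1 = p+p!, w ∈ L; and |w| ≥ p.
Write w = xyz as guaranteed by the lemma, with |xy| ≤ p and |y| ≥ 1.
The first p characters of w are a's, so xy (and hence y) consists only of a's. Write y = a^k, 1 ≤ k ≤ p.
Since 1 ≤ k ≤ p, k divides p!; set t = 1 + p!/k. Then xy^t z has p + (p!/k)·k = p + p! copies of a. Now the a-count is p+p! and (b-count)-1 = (p+p!+1)-1 = p+p!, so i+1 ≠ j fails. So xy^t z = a^{p+p!} b^{p+p!+1} ∉ L.
This contradicts the pumping lemma, so L is not regular.

a^{p+p!} b^{p+p!+1}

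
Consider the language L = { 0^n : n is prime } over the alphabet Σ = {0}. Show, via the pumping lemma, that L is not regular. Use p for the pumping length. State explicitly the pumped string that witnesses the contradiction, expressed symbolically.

Assume L is regular. Let p be the pumping length given by the pumping lemma.
Let q be a prime with q ≥ p+2 (infinitely many primes exist), and take w = 0^q ∈ L with |w| = q ≥ p.
By the pumping lemma, w = xyz with |xy| ≤ p and |y| ≥ 1.
Then y = 0^k for some k with 1 ≤ k ≤ p.
Since 1 ≤ k ≤ p, |xz| = q-k. Pump with i = q+1: |xy^{q+1}z| = (q-k)+(q+1)k = q+qk = q(1+k), which is composite (both factors ≥ 2). So xy^{q+1}z = 0^{q(1+k)} ∉ L.
Contradiction. Therefore L is not regular.

0^{q(1+k)}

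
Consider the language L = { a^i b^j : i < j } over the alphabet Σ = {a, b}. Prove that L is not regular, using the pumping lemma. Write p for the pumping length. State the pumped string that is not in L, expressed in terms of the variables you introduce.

a^{p+k} b^{p+1}

Assume L is regular; let p be its pumping constant.
Choose w = a^p b^{p+1} ∈ L, with |w| = 2p+1 ≥ p.
By the pumping lemma, w = xyz with |xy| ≤ p and |y| ≥ 1.
The first p characters of w are a's, so xy (and hence y) consists only of a's. Write y = a^k, 1 ≤ k ≤ p.
Consider xy^2z = a^{p+k} b^{p+1}. Since k ≥ 1, the a-count p+k is at least p+1, so i < j fails; thus xy^2z ∉ L.
Contradiction. Therefore L is not regular.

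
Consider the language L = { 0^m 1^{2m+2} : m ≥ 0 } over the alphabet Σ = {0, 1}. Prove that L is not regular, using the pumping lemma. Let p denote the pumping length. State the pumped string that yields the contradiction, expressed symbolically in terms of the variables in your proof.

Suppose for contradiction that L is regular, and let p be the pumping length.
Take w = 0^p 1^{2p+2}. Then w ∈ L and |w| = 3p+2 ≥ p.
Write w = xyz as guaranteed by the lemma, with |xy| ≤ p and |y| ≥ 1.
Because |xy| ≤ p and w begins with p copies of 0, we have y = 0^k with 1 ≤ k ≤ p.
Pump with i = 2: xy^2z = 0^{p+k} 1^{2p+2}. For this to lie in L we would need 2p+2 = 2(p+k)+2, which forces k = 0. But k ≥ 1, so xy^2z ∉ L.
Contradiction. Therefore L is not regular.

0^{p+k} 1^{2p+2}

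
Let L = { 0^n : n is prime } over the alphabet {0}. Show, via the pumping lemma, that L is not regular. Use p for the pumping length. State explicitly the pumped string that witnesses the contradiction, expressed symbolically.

0^{q(1+k)}

Toward a contradiction, assume L is regular with pumping length p.
Let q be a prime with q ≥ p+2 (infinitely many primes exist), and take w = 0^q ∈ L with |w| = q ≥ p.
Write w = xyz as guaranteed by the lemma, with |xy| ≤ p and |y| ≥ 1.
Then y = 0^k for some k with 1 ≤ k ≤ p.
Since 1 ≤ k ≤ p, |xz| = q-k. Pump with i = q+1: |xy^{q+1}z| = (q-k)+(q+1)k = q+qk = q(1+k), which is composite (both factors ≥ 2). So xy^{q+1}z = 0^{q(1+k)} ∉ L.
Contradiction. Therefore L is not regular.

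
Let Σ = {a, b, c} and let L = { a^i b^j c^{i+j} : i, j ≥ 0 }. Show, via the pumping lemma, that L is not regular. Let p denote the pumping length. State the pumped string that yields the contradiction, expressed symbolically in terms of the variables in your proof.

a^{p+k} b^p c^{2p}

Assume L is regular. Let p be the pumping length given by the pumping lemma.
Take w = a^p b^p c^{2p} ∈ L (with i=j=p, i+j=2p), |w| = 4p ≥ p.
By the pumping lemma, w = xyz with |xy| ≤ p and |y| ≥ 1.
Because |xy| ≤ p and w begins with p copies of a, we have y = a^k with 1 ≤ k ≤ p.
Consider xy^2z = a^{p+k} b^p c^{2p}. Now the a- and b-counts sum to 2p+k, but the c-count is 2p ≠ 2p+k. So xy^2z ∉ L.
Contradiction. Therefore L is not regular.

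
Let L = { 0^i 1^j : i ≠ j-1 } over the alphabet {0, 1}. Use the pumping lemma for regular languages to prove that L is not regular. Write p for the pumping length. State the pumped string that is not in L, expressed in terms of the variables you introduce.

Assume L is regular. Let p be the pumping length given by the pumping lemma.
Choose w = 0^p 1^{p+p!+1}. Since p ≠ (p+p!+1)-1 = p+p!, w ∈ L; and |w| ≥ p.
The pumping lemma gives a decomposition w = xyz where |xy| ≤ p and y is nonempty.
Because |xy| ≤ p and w begins with p copies of 0, we have y = 0^k with 1 ≤ k ≤ p.
Since 1 ≤ k ≤ p, k divides p!; set t = 1 + p!/k. Then xy^t z has p + (p!/k)·k = p + p! copies of 0. Now the 0-count is p+p! and (1-count)-1 = (p+p!+1)-1 = p+p!, so i ≠ j-1 fails. So xy^t z = 0^{p+p!} 1^{p+p!+1} ∉ L.
This is a contradiction; hence L is not regular.

0^{p+p!} 1^{p+p!+1}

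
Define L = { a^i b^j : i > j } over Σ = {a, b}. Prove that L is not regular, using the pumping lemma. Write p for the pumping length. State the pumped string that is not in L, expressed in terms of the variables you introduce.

a^{p+1-k} b^p

Assume L is regular. Let p be the pumping length given by the pumping lemma.
Choose w = a^{p+1} b^p ∈ L, with |w| = 2p+1 ≥ p.
The pumping lemma gives a decomposition w = xyz where |xy| ≤ p and y is nonempty.
Since the first p symbols of w are all a's and |xy| ≤ p, y lies entirely in the leading a-block: y = a^k for some k with 1 ≤ k ≤ p.
Consider xy^0z = xz = a^{p+1-k} b^p. Since k ≥ 1, the a-count p+1-k is at most p, so i > j fails; thus xz ∉ L.
This is a contradiction; hence L is not regular.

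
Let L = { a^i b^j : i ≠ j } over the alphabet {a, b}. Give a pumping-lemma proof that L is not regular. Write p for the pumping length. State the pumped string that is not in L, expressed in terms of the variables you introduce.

a^{p+p!} b^{p+p!}

Assume L is regular; let p be its pumping constant.
Choose w = a^p b^{p+p!}. Since p ≠ p+p!, w ∈ L; and |w| ≥ p.
By the pumping lemma, w = xyz with |xy| ≤ p and y is nonempty.
The first p characters of w are a's, so xy (and hence y) consists only of a's. Write y = a^k, 1 ≤ k ≤ p.
Since 1 ≤ k ≤ p, k divides p!; set t = 1 + p!/k. Then xy^t z has p + (p!/k)·k = p + p! copies of a. Now the a-count equals the b-count, so i ≠ j fails. So xy^t z = a^{p+p!} b^{p+p!} ∉ L.
This is a contradiction; hence L is not regular.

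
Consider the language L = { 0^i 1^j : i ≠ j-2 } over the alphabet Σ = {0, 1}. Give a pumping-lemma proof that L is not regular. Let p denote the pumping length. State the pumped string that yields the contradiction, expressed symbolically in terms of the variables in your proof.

Suppose for contradiction that L is regular, and let p be the pumping length.
Choose w = 0^p 1^{p+p!+2}. Since p ≠ (p+p!+2)-2 = p+p!, w ∈ L; and |w| ≥ p.
Write w = xyz as guaranteed by the lemma, with |xy| ≤ p and y is nonempty.
Because |xy| ≤ p and w begins with p copies of 0, we have y = 0^k with 1 ≤ k ≤ p.
Since 1 ≤ k ≤ p, k divides p!; set t = 1 + p!/k. Then xy^t z has p + (p!/k)·k = p + p! copies of 0. Now the 0-count is p+p! and (1-count)-2 = (p+p!+2)-2 = p+p!, so i ≠ j-2 fails. So xy^t z = 0^{p+p!} 1^{p+p!+2} ∉ L.
This contradicts the pumping lemma, so L is not regular.

0^{p+p!} 1^{p+p!+2}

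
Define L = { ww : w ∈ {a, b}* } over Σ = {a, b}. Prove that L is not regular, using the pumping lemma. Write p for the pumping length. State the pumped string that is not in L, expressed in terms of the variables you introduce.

a^{p+k} b^p a^p b^p

Assume L is regular; let p be its pumping constant.
Take w = a^p b^p a^p b^p = uu where u = a^pb^p; then w ∈ L and |w| = 4p ≥ p.
Write w = xyz as guaranteed by the lemma, with |xy| ≤ p and |y| > 0.
The first p characters of w are a's, so xy (and hence y) consists only of a's. Write y = a^k, 1 ≤ k ≤ p.
Pump with i = 2: xy^2z = a^{p+k} b^p a^p b^p, of length 4p+k. Suppose this equals vv. The string starts with a and ends with b, so v does too; thus the boundary between the two copies of v is a b→a transition. There is exactly one such transition, at position 2p+k, so |v| = 2p+k and |vv| = 4p+2k ≠ 4p+k since k ≥ 1. So xy^2z ∉ L.
This contradicts the pumping lemma, so L is not regular.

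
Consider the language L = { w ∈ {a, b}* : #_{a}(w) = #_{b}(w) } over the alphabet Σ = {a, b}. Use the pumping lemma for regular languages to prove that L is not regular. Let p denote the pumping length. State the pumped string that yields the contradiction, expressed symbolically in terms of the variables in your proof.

Assume L is regular. Let p be the pumping length given by the pumping lemma.
Choose w = a^p b^p ∈ L with |w| = 2p ≥ p.
By the pumping lemma, w = xyz with |xy| ≤ p and |y| > 0.
Since the first p symbols of w are all a's and |xy| ≤ p, y lies entirely in the leading a-block: y = a^k for some k with 1 ≤ k ≤ p.
Pump with i = 2: xy^2z = a^{p+k} b^p has p+k occurrences of a but only p of b. Since k ≥ 1 the counts differ, so xy^2z ∉ L.
This is a contradiction; hence L is not regular.

a^{p+k} b^p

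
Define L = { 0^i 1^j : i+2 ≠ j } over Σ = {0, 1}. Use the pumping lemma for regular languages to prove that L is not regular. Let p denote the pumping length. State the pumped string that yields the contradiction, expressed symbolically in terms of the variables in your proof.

Assume L is regular; let p be its pumping constant.
Choose w = 0^p 1^{p+p!+2}. Since p ≠ (p+p!+2)-2 = p+p!, w ∈ L; and |w| ≥ p.
By the pumping lemma, w = xyz with |xy| ≤ p and |y| ≥ 1.
Because |xy| ≤ p and w begins with p copies of 0, we have y = 0^k with 1 ≤ k ≤ p.
Since 1 ≤ k ≤ p, k divides p!; set t = 1 + p!/k. Then xy^t z has p + (p!/k)·k = p + p! copies of 0. Now the 0-count is p+p! and (1-count)-2 = (p+p!+2)-2 = p+p!, so i+2 ≠ j fails. So xy^t z = 0^{p+p!} 1^{p+p!+2} ∉ L.
Contradiction. Therefore L is not regular.

0^{p+p!} 1^{p+p!+2}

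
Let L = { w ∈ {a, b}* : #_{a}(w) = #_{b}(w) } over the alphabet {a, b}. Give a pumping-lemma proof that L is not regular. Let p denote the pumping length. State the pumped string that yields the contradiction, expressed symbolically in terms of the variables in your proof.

a^{p+k} b^p

Assume L is regular; let p be its pumping constant.
Choose w = a^p b^p ∈ L with |w| = 2p ≥ p.
Write w = xyz as guaranteed by the lemma, with |xy| ≤ p and |y| ≥ 1.
Since the first p symbols of w are all a's and |xy| ≤ p, y lies entirely in the leading a-block: y = a^k for some k with 1 ≤ k ≤ p.
Pump with i = 2: xy^2z = a^{p+k} b^p has p+k occurrences of a but only p of b. Since k ≥ 1 the counts differ, so xy^2z ∉ L.
This contradicts the pumping lemma, so L is not regular.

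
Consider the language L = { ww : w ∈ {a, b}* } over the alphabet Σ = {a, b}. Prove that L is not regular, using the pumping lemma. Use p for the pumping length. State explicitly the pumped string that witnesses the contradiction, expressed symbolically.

Toward a contradiction, assume L is regular with pumping length p.
Take w = a^p b^p a^p b^p = uu where u = a^pb^p; then w ∈ L and |w| = 4p ≥ p.
By the pumping lemma, w = xyz with |xy| ≤ p and |y| ≥ 1.
Since the first p symbols of w are all a's and |xy| ≤ p, y lies entirely in the leading a-block: y = a^k for some k with 1 ≤ k ≤ p.
Pump with i = 2: xy^2z = a^{p+k} b^p a^p b^p, of length 4p+k. Suppose this equals vv. The string starts with a and ends with b, so v does too; thus the boundary between the two copies of v is a b→a transition. There is exactly one such transition, at position 2p+k, so |v| = 2p+k and |vv| = 4p+2k ≠ 4p+k since k ≥ 1. So xy^2z ∉ L.
This contradicts the pumping lemma, so L is not regular.

a^{p+k} b^p a^p b^p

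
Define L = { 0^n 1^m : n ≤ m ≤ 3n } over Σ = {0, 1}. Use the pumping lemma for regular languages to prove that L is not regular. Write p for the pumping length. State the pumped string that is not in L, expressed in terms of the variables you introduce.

0^{p+k} 1^p

Toward a contradiction, assume L is regular with pumping length p.
Take w = 0^p 1^p ∈ L (since p ≤ p ≤ 3p), with |w| = 2p ≥ p.
The pumping lemma gives a decomposition w = xyz where |xy| ≤ p and y is nonempty.
Since the first p symbols of w are all 0's and |xy| ≤ p, y lies entirely in the leading 0-block: y = 0^k for some k with 1 ≤ k ≤ p.
Pump with i = 2: xy^2z = 0^{p+k} 1^p. Now n = p+k > p = m, so the condition n ≤ m fails. Thus xy^2z ∉ L.
This contradicts the pumping lemma, so L is not regular.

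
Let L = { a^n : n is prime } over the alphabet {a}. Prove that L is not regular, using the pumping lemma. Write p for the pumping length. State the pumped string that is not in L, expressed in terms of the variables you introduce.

a^{q(1+k)}

Assume L is regular. Let p be the pumping length given by the pumping lemma.
Let q be a prime with q ≥ p+2 (infinitely many primes exist), and take w = a^q ∈ L with |w| = q ≥ p.
Write w = xyz as guaranteed by the lemma, with |xy| ≤ p and |y| ≥ 1.
Then y = a^k for some k with 1 ≤ k ≤ p.
Since 1 ≤ k ≤ p, |xz| = q-k. Pump with i = q+1: |xy^{q+1}z| = (q-k)+(q+1)k = q+qk = q(1+k), which is composite (both factors ≥ 2). So xy^{q+1}z = a^{q(1+k)} ∉ L.
This is a contradiction; hence L is not regular.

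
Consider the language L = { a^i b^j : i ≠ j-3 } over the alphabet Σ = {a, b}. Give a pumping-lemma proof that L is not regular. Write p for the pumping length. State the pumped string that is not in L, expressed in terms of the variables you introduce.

Assume L is regular; let p be its pumping constant.
Choose w = a^p b^{p+p!+3}. Since p ≠ (p+p!+3)-3 = p+p!, w ∈ L; and |w| ≥ p.
Write w = xyz as guaranteed by the lemma, with |xy| ≤ p and |y| > 0.
Since the first p symbols of w are all a's and |xy| ≤ p, y lies entirely in the leading a-block: y = a^k for some k with 1 ≤ k ≤ p.
Since 1 ≤ k ≤ p, k divides p!; set t = 1 + p!/k. Then xy^t z has p + (p!/k)·k = p + p! copies of a. Now the a-count is p+p! and (b-count)-3 = (p+p!+3)-3 = p+p!, so i ≠ j-3 fails. So xy^t z = a^{p+p!} b^{p+p!+3} ∉ L.
Contradiction. Therefore L is not regular.

a^{p+p!} b^{p+p!+3}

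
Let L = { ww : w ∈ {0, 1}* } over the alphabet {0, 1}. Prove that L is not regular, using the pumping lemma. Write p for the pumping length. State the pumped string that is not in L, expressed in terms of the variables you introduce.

0^{p+k} 1^p 0^p 1^p

Assume L is regular; let p be its pumping constant.
Take w = 0^p 1^p 0^p 1^p = uu where u = 0^p1^p; then w ∈ L and |w| = 4p ≥ p.
The pumping lemma gives a decomposition w = xyz where |xy| ≤ p and |y| ≥ 1.
The first p characters of w are 0's, so xy (and hence y) consists only of 0's. Write y = 0^k, 1 ≤ k ≤ p.
Pump with i = 2: xy^2z = 0^{p+k} 1^p 0^p 1^p, of length 4p+k. Suppose this equals vv. The string starts with 0 and ends with 1, so v does too; thus the boundary between the two copies of v is a 1→0 transition. There is exactly one such transition, at position 2p+k, so |v| = 2p+k and |vv| = 4p+2k ≠ 4p+k since k ≥ 1. So xy^2z ∉ L.
This contradicts the pumping lemma, so L is not regular.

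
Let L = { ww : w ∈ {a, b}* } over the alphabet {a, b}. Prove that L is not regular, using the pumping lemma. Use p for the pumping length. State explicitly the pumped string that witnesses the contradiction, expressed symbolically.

a^{p+k} b^p a^p b^p

Toward a contradiction, assume L is regular with pumping length p.
Take w = a^p b^p a^p b^p = uu where u = a^pb^p; then w ∈ L and |w| = 4p ≥ p.
By the pumping lemma, w = xyz with |xy| ≤ p and y is nonempty.
The first p characters of w are a's, so xy (and hence y) consists only of a's. Write y = a^k, 1 ≤ k ≤ p.
Pump with i = 2: xy^2z = a^{p+k} b^p a^p b^p, of length 4p+k. Suppose this equals vv. The string starts with a and ends with b, so v does too; thus the boundary between the two copies of v is a b→a transition. There is exactly one such transition, at position 2p+k, so |v| = 2p+k and |vv| = 4p+2k ≠ 4p+k since k ≥ 1. So xy^2z ∉ L.
Contradiction. Therefore L is not regular.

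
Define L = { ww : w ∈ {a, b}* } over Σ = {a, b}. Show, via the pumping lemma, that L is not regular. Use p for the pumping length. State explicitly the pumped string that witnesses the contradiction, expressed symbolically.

Suppose for contradiction that L is regular, and let p be the pumping length.
Take w = a^p b^p a^p b^p = uu where u = a^pb^p; then w ∈ L and |w| = 4p ≥ p.
Write w = xyz as guaranteed by the lemma, with |xy| ≤ p and |y| ≥ 1.
Since the first p symbols of w are all a's and |xy| ≤ p, y lies entirely in the leading a-block: y = a^k for some k with 1 ≤ k ≤ p.
Pump with i = 2: xy^2z = a^{p+k} b^p a^p b^p, of length 4p+k. Suppose this equals vv. The string starts with a and ends with b, so v does too; thus the boundary between the two copies of v is a b→a transition. There is exactly one such transition, at position 2p+k, so |v| = 2p+k and |vv| = 4p+2k ≠ 4p+k since k ≥ 1. So xy^2z ∉ L.
Contradiction. Therefore L is not regular.

a^{p+k} b^p a^p b^p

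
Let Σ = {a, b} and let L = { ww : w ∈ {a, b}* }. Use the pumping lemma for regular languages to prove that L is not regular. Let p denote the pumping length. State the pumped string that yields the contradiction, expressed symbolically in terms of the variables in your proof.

a^{p+k} b^p a^p b^p

Assume L is regular; let p be its pumping constant.
Take w = a^p b^p a^p b^p = uu where u = a^pb^p; then w ∈ L and |w| = 4p ≥ p.
By the pumping lemma, w = xyz with |xy| ≤ p and |y| > 0.
The first p characters of w are a's, so xy (and hence y) consists only of a's. Write y = a^k, 1 ≤ k ≤ p.
Pump with i = 2: xy^2z = a^{p+k} b^p a^p b^p, of length 4p+k. Suppose this equals vv. The string starts with a and ends with b, so v does too; thus the boundary between the two copies of v is a b→a transition. There is exactly one such transition, at position 2p+k, so |v| = 2p+k and |vv| = 4p+2k ≠ 4p+k since k ≥ 1. So xy^2z ∉ L.
Contradiction. Therefore L is not regular.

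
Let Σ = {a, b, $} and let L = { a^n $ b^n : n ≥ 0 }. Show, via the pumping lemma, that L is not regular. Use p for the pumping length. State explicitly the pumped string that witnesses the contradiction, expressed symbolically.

Toward a contradiction, assume L is regular with pumping length p.
Take w = a^p $ b^p ∈ L with |w| = 2p+1 ≥ p.
Write w = xyz as guaranteed by the lemma, with |xy| ≤ p and |y| ≥ 1.
Because |xy| ≤ p and w begins with p copies of a, we have y = a^k with 1 ≤ k ≤ p.
Pump with i = 2: xy^2z = a^{p+k} $ b^p, which would require p+k = p. But k ≥ 1, so xy^2z ∉ L.
Contradiction. Therefore L is not regular.

a^{p+k} $ b^p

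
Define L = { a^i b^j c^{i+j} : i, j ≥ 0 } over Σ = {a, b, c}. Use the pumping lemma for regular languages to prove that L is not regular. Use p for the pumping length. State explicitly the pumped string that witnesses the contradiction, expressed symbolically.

a^{p+k} b^p c^{2p}

Assume L is regular. Let p be the pumping length given by the pumping lemma.
Take w = a^p b^p c^{2p} ∈ L (with i=j=p, i+j=2p), |w| = 4p ≥ p.
Write w = xyz as guaranteed by the lemma, with |xy| ≤ p and y is nonempty.
Since the first p symbols of w are all a's and |xy| ≤ p, y lies entirely in the leading a-block: y = a^k for some k with 1 ≤ k ≤ p.
Consider xy^2z = a^{p+k} b^p c^{2p}. Now the a- and b-counts sum to 2p+k, but the c-count is 2p ≠ 2p+k. So xy^2z ∉ L.
This is a contradiction; hence L is not regular.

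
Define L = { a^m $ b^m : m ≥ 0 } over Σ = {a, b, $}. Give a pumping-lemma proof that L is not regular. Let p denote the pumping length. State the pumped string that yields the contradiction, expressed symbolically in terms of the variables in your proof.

Assume L is regular; let p be its pumping constant.
Take w = a^p $ b^p ∈ L with |w| = 2p+1 ≥ p.
Write w = xyz as guaranteed by the lemma, with |xy| ≤ p and |y| ≥ 1.
The first p characters of w are a's, so xy (and hence y) consists only of a's. Write y = a^k, 1 ≤ k ≤ p.
Pump with i = 2: xy^2z = a^{p+k} $ b^p, which would require p+k = p. But k ≥ 1, so xy^2z ∉ L.
This is a contradiction; hence L is not regular.

a^{p+k} $ b^p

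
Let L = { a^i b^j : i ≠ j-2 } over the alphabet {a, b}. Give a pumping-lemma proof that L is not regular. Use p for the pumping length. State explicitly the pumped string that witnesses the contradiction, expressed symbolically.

a^{p+p!} b^{p+p!+2}

Suppose for contradiction that L is regular, and let p be the pumping length.
Choose w = a^p b^{p+p!+2}. Since p ≠ (p+p!+2)-2 = p+p!, w ∈ L; and |w| ≥ p.
By the pumping lemma, w = xyz with |xy| ≤ p and |y| ≥ 1.
Because |xy| ≤ p and w begins with p copies of a, we have y = a^k with 1 ≤ k ≤ p.
Since 1 ≤ k ≤ p, k divides p!; set t = 1 + p!/k. Then xy^t z has p + (p!/k)·k = p + p! copies of a. Now the a-count is p+p! and (b-count)-2 = (p+p!+2)-2 = p+p!, so i ≠ j-2 fails. So xy^t z = a^{p+p!} b^{p+p!+2} ∉ L.
This is a contradiction; hence L is not regular.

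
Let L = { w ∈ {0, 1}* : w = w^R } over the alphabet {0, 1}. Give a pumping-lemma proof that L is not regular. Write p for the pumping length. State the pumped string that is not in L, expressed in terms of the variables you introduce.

Assume L is regular; let p be its pumping constant.
Take w = 0^p 1 0^p, a palindrome of length 2p+1 ≥ p.
The pumping lemma gives a decomposition w = xyz where |xy| ≤ p and y is nonempty.
The first p characters of w are 0's, so xy (and hence y) consists only of 0's. Write y = 0^k, 1 ≤ k ≤ p.
Pump with i = 2: xy^2z = 0^{p+k} 1 0^p. Its reverse is 0^p 1 0^{p+k}, which differs from xy^2z since k ≥ 1. So xy^2z is not a palindrome and xy^2z ∉ L.
This contradicts the pumping lemma, so L is not regular.

0^{p+k} 1 0^p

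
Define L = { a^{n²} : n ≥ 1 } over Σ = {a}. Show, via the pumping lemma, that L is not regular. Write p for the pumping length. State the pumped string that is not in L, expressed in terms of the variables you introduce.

Suppose for contradiction that L is regular, and let p be the pumping length.
Take w = a^{p²} ∈ L with |w| = p² ≥ p.
By the pumping lemma, w = xyz with |xy| ≤ p and |y| > 0.
Then y = a^k for some k with 1 ≤ k ≤ p.
Pump with i = 2: xy^2z = a^{p²+k}. Since 1 ≤ k ≤ p, p² < p²+k ≤ p²+p < (p+1)², so p²+k lies strictly between consecutive squares and is not a perfect square. So xy^2z ∉ L.
This is a contradiction; hence L is not regular.

a^{p²+k}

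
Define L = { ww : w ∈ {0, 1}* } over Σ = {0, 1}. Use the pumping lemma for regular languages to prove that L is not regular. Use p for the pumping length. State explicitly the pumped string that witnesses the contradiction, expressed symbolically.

Toward a contradiction, assume L is regular with pumping length p.
Take w = 0^p 1^p 0^p 1^p = uu where u = 0^p1^p; then w ∈ L and |w| = 4p ≥ p.
By the pumping lemma, w = xyz with |xy| ≤ p and |y| ≥ 1.
The first p characters of w are 0's, so xy (and hence y) consists only of 0's. Write y = 0^k, 1 ≤ k ≤ p.
Pump with i = 2: xy^2z = 0^{p+k} 1^p 0^p 1^p, of length 4p+k. Suppose this equals vv. The string starts with 0 and ends with 1, so v does too; thus the boundary between the two copies of v is a 1→0 transition. There is exactly one such transition, at position 2p+k, so |v| = 2p+k and |vv| = 4p+2k ≠ 4p+k since k ≥ 1. So xy^2z ∉ L.
This is a contradiction; hence L is not regular.

0^{p+k} 1^p 0^p 1^p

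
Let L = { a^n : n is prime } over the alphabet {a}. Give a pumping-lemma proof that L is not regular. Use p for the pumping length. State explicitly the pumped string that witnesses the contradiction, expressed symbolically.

a^{q(1+k)}

Suppose for contradiction that L is regular, and let p be the pumping length.
Let q be a prime with q ≥ p+2 (infinitely many primes exist), and take w = a^q ∈ L with |w| = q ≥ p.
By the pumping lemma, w = xyz with |xy| ≤ p and y is nonempty.
Then y = a^k for some k with 1 ≤ k ≤ p.
Since 1 ≤ k ≤ p, |xz| = q-k. Pump with i = q+1: |xy^{q+1}z| = (q-k)+(q+1)k = q+qk = q(1+k), which is composite (both factors ≥ 2). So xy^{q+1}z = a^{q(1+k)} ∉ L.
This contradicts the pumping lemma, so L is not regular.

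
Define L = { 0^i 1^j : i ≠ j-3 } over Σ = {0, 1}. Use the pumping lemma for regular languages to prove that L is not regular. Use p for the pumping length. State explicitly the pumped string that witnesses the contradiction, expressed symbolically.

0^{p+p!} 1^{p+p!+3}

Assume L is regular; let p be its pumping constant.
Choose w = 0^p 1^{p+p!+3}. Since p ≠ (p+p!+3)-3 = p+p!, w ∈ L; and |w| ≥ p.
The pumping lemma gives a decomposition w = xyz where |xy| ≤ p and y is nonempty.
The first p characters of w are 0's, so xy (and hence y) consists only of 0's. Write y = 0^k, 1 ≤ k ≤ p.
Since 1 ≤ k ≤ p, k divides p!; set t = 1 + p!/k. Then xy^t z has p + (p!/k)·k = p + p! copies of 0. Now the 0-count is p+p! and (1-count)-3 = (p+p!+3)-3 = p+p!, so i ≠ j-3 fails. So xy^t z = 0^{p+p!} 1^{p+p!+3} ∉ L.
Contradiction. Therefore L is not regular.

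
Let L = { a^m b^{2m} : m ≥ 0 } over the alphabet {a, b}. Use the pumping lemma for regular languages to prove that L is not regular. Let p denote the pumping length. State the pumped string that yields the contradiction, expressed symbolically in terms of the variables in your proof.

Assume L is regular. Let p be the pumping length given by the pumping lemma.
Let w = a^p b^{2p} ∈ L; note |w| = 3p ≥ p.
Write w = xyz as guaranteed by the lemma, with |xy| ≤ p and |y| ≥ 1.
Since the first p symbols of w are all a's and |xy| ≤ p, y lies entirely in the leading a-block: y = a^k for some k with 1 ≤ k ≤ p.
Pump with i = 2: xy^2z = a^{p+k} b^{2p}. For this to lie in L we would need 2p = 2(p+k), which forces k = 0. But k ≥ 1, so xy^2z ∉ L.
This is a contradiction; hence L is not regular.

a^{p+k} b^{2p}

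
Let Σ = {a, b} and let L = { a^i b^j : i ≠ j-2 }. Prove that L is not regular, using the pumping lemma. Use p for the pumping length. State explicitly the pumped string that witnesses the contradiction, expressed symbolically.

a^{p+p!} b^{p+p!+2}

Assume L is regular. Let p be the pumping length given by the pumping lemma.
Choose w = a^p b^{p+p!+2}. Since p ≠ (p+p!+2)-2 = p+p!, w ∈ L; and |w| ≥ p.
The pumping lemma gives a decomposition w = xyz where |xy| ≤ p and y is nonempty.
Since the first p symbols of w are all a's and |xy| ≤ p, y lies entirely in the leading a-block: y = a^k for some k with 1 ≤ k ≤ p.
Since 1 ≤ k ≤ p, k divides p!; set t = 1 + p!/k. Then xy^t z has p + (p!/k)·k = p + p! copies of a. Now the a-count is p+p! and (b-count)-2 = (p+p!+2)-2 = p+p!, so i ≠ j-2 fails. So xy^t z = a^{p+p!} b^{p+p!+2} ∉ L.
This is a contradiction; hence L is not regular.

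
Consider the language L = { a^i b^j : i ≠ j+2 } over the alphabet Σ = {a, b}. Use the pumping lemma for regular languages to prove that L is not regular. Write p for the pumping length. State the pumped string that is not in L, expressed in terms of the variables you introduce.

Assume L is regular. Let p be the pumping length given by the pumping lemma.
Choose w = a^p b^{p+p!-2}. Since p ≠ (p+p!-2)+2 = p+p!, w ∈ L; and |w| ≥ p.
The pumping lemma gives a decomposition w = xyz where |xy| ≤ p and |y| ≥ 1.
Since the first p symbols of w are all a's and |xy| ≤ p, y lies entirely in the leading a-block: y = a^k for some k with 1 ≤ k ≤ p.
Since 1 ≤ k ≤ p, k divides p!; set t = 1 + p!/k. Then xy^t z has p + (p!/k)·k = p + p! copies of a. Now the a-count is p+p! and (b-count)+2 = (p+p!-2)+2 = p+p!, so i ≠ j+2 fails. So xy^t z = a^{p+p!} b^{p+p!-2} ∉ L.
This contradicts the pumping lemma, so L is not regular.

a^{p+p!} b^{p+p!-2}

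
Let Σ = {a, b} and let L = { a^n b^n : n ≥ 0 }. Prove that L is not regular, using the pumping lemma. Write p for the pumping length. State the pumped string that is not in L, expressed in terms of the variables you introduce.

Assume L is regular. Let p be the pumping length given by the pumping lemma.
Let w = a^p b^p ∈ L; note |w| = 2p ≥ p.
By the pumping lemma, w = xyz with |xy| ≤ p and |y| > 0.
Because |xy| ≤ p and w begins with p copies of a, we have y = a^k with 1 ≤ k ≤ p.
Pump with i = 2: xy^2z = a^{p+k} b^p. For this to lie in L we would need p = p+k, which forces k = 0. But k ≥ 1, so xy^2z ∉ L.
This contradicts the pumping lemma, so L is not regular.

a^{p+k} b^p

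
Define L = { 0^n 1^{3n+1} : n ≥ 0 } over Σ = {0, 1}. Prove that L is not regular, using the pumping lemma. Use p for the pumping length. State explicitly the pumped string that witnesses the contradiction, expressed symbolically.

Assume L is regular; let p be its pumping constant.
Take w = 0^p 1^{3p+1}. Then w ∈ L and |w| = 4p+1 ≥ p.
Write w = xyz as guaranteed by the lemma, with |xy| ≤ p and |y| ≥ 1.
The first p characters of w are 0's, so xy (and hence y) consists only of 0's. Write y = 0^k, 1 ≤ k ≤ p.
Pump with i = 2: xy^2z = 0^{p+k} 1^{3p+1}. For this to lie in L we would need 3p+1 = 3(p+k)+1, which forces k = 0. But k ≥ 1, so xy^2z ∉ L.
This contradicts the pumping lemma, so L is not regular.

0^{p+k} 1^{3p+1}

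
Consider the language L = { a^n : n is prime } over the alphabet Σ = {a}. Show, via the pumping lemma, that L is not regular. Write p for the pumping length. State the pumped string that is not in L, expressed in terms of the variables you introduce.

a^{q(1+k)}

Assume L is regular; let p be its pumping constant.
Let q be a prime with q ≥ p+2 (infinitely many primes exist), and take w = a^q ∈ L with |w| = q ≥ p.
The pumping lemma gives a decomposition w = xyz where |xy| ≤ p and |y| ≥ 1.
Then y = a^k for some k with 1 ≤ k ≤ p.
Since 1 ≤ k ≤ p, |xz| = q-k. Pump with i = q+1: |xy^{q+1}z| = (q-k)+(q+1)k = q+qk = q(1+k), which is composite (both factors ≥ 2). So xy^{q+1}z = a^{q(1+k)} ∉ L.
This contradicts the pumping lemma, so L is not regular.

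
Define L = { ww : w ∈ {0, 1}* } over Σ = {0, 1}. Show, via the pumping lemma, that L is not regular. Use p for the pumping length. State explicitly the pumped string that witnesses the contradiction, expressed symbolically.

0^{p+k} 1^p 0^p 1^p

Suppose for contradiction that L is regular, and let p be the pumping length.
Take w = 0^p 1^p 0^p 1^p = uu where u = 0^p1^p; then w ∈ L and |w| = 4p ≥ p.
The pumping lemma gives a decomposition w = xyz where |xy| ≤ p and |y| ≥ 1.
Because |xy| ≤ p and w begins with p copies of 0, we have y = 0^k with 1 ≤ k ≤ p.
Pump with i = 2: xy^2z = 0^{p+k} 1^p 0^p 1^p, of length 4p+k. Suppose this equals vv. The string starts with 0 and ends with 1, so v does too; thus the boundary between the two copies of v is a 1→0 transition. There is exactly one such transition, at position 2p+k, so |v| = 2p+k and |vv| = 4p+2k ≠ 4p+k since k ≥ 1. So xy^2z ∉ L.
Contradiction. Therefore L is not regular.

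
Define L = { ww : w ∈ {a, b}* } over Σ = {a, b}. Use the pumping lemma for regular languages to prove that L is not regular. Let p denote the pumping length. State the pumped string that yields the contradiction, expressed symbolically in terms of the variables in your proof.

Assume L is regular. Let p be the pumping length given by the pumping lemma.
Take w = a^p b^p a^p b^p = uu where u = a^pb^p; then w ∈ L and |w| = 4p ≥ p.
The pumping lemma gives a decomposition w = xyz where |xy| ≤ p and |y| > 0.
Because |xy| ≤ p and w begins with p copies of a, we have y = a^k with 1 ≤ k ≤ p.
Pump with i = 2: xy^2z = a^{p+k} b^p a^p b^p, of length 4p+k. Suppose this equals vv. The string starts with a and ends with b, so v does too; thus the boundary between the two copies of v is a b→a transition. There is exactly one such transition, at position 2p+k, so |v| = 2p+k and |vv| = 4p+2k ≠ 4p+k since k ≥ 1. So xy^2z ∉ L.
Contradiction. Therefore L is not regular.

a^{p+k} b^p a^p b^p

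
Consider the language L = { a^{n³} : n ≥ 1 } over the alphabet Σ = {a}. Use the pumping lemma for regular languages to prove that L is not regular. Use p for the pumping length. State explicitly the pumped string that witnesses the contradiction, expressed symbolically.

a^{p³+k}

Assume L is regular; let p be its pumping constant.
Take w = a^{p³} ∈ L with |w| = p³ ≥ p.
Write w = xyz as guaranteed by the lemma, with |xy| ≤ p and y is nonempty.
Then y = a^k for some k with 1 ≤ k ≤ p.
Pump with i = 2: xy^2z = a^{p³+k}. Since 1 ≤ k ≤ p, p³ < p³+k ≤ p³+p < p³+3p²+3p+1 = (p+1)³, so p³+k is not a perfect cube. So xy^2z ∉ L.
This contradicts the pumping lemma, so L is not regular.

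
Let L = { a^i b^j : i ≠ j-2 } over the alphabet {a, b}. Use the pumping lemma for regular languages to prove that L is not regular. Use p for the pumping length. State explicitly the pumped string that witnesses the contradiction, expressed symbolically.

Assume L is regular; let p be its pumping constant.
Choose w = a^p b^{p+p!+2}. Since p ≠ (p+p!+2)-2 = p+p!, w ∈ L; and |w| ≥ p.
The pumping lemma gives a decomposition w = xyz where |xy| ≤ p and y is nonempty.
Since the first p symbols of w are all a's and |xy| ≤ p, y lies entirely in the leading a-block: y = a^k for some k with 1 ≤ k ≤ p.
Since 1 ≤ k ≤ p, k divides p!; set t = 1 + p!/k. Then xy^t z has p + (p!/k)·k = p + p! copies of a. Now the a-count is p+p! and (b-count)-2 = (p+p!+2)-2 = p+p!, so i ≠ j-2 fails. So xy^t z = a^{p+p!} b^{p+p!+2} ∉ L.
This is a contradiction; hence L is not regular.

a^{p+p!} b^{p+p!+2}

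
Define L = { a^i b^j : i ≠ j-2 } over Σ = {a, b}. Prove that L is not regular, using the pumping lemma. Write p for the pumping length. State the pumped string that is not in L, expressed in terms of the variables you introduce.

Toward a contradiction, assume L is regular with pumping length p.
Choose w = a^p b^{p+p!+2}. Since p ≠ (p+p!+2)-2 = p+p!, w ∈ L; and |w| ≥ p.
Write w = xyz as guaranteed by the lemma, with |xy| ≤ p and y is nonempty.
The first p characters of w are a's, so xy (and hence y) consists only of a's. Write y = a^k, 1 ≤ k ≤ p.
Since 1 ≤ k ≤ p, k divides p!; set t = 1 + p!/k. Then xy^t z has p + (p!/k)·k = p + p! copies of a. Now the a-count is p+p! and (b-count)-2 = (p+p!+2)-2 = p+p!, so i ≠ j-2 fails. So xy^t z = a^{p+p!} b^{p+p!+2} ∉ L.
Contradiction. Therefore L is not regular.

a^{p+p!} b^{p+p!+2}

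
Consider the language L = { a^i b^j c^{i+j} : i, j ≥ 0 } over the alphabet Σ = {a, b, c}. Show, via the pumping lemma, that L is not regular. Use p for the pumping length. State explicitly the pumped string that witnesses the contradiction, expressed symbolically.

Toward a contradiction, assume L is regular with pumping length p.
Take w = a^p b^p c^{2p} ∈ L (with i=j=p, i+j=2p), |w| = 4p ≥ p.
The pumping lemma gives a decomposition w = xyz where |xy| ≤ p and |y| ≥ 1.
Because |xy| ≤ p and w begins with p copies of a, we have y = a^k with 1 ≤ k ≤ p.
Consider xy^2z = a^{p+k} b^p c^{2p}. Now the a- and b-counts sum to 2p+k, but the c-count is 2p ≠ 2p+k. So xy^2z ∉ L.
This is a contradiction; hence L is not regular.

a^{p+k} b^p c^{2p}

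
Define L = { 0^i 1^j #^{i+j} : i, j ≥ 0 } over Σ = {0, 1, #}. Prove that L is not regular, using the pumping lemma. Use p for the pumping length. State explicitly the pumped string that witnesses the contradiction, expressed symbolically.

0^{p+k} 1^p #^{2p}

Assume L is regular. Let p be the pumping length given by the pumping lemma.
Take w = 0^p 1^p #^{2p} ∈ L (with i=j=p, i+j=2p), |w| = 4p ≥ p.
By the pumping lemma, w = xyz with |xy| ≤ p and |y| > 0.
Because |xy| ≤ p and w begins with p copies of 0, we have y = 0^k with 1 ≤ k ≤ p.
Consider xy^2z = 0^{p+k} 1^p #^{2p}. Now the 0- and 1-counts sum to 2p+k, but the #-count is 2p ≠ 2p+k. So xy^2z ∉ L.
This is a contradiction; hence L is not regular.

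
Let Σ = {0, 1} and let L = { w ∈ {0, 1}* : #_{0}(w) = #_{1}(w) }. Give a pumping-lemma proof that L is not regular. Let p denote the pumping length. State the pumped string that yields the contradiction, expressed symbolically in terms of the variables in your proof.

Assume L is regular; let p be its pumping constant.
Choose w = 0^p 1^p ∈ L with |w| = 2p ≥ p.
The pumping lemma gives a decomposition w = xyz where |xy| ≤ p and y is nonempty.
Because |xy| ≤ p and w begins with p copies of 0, we have y = 0^k with 1 ≤ k ≤ p.
Pump with i = 2: xy^2z = 0^{p+k} 1^p has p+k occurrences of 0 but only p of 1. Since k ≥ 1 the counts differ, so xy^2z ∉ L.
This contradicts the pumping lemma, so L is not regular.

0^{p+k} 1^p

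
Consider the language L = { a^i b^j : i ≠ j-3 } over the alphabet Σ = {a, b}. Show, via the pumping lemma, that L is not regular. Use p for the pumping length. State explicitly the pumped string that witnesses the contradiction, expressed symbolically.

a^{p+p!} b^{p+p!+3}

Assume L is regular; let p be its pumping constant.
Choose w = a^p b^{p+p!+3}. Since p ≠ (p+p!+3)-3 = p+p!, w ∈ L; and |w| ≥ p.
The pumping lemma gives a decomposition w = xyz where |xy| ≤ p and y is nonempty.
The first p characters of w are a's, so xy (and hence y) consists only of a's. Write y = a^k, 1 ≤ k ≤ p.
Since 1 ≤ k ≤ p, k divides p!; set t = 1 + p!/k. Then xy^t z has p + (p!/k)·k = p + p! copies of a. Now the a-count is p+p! and (b-count)-3 = (p+p!+3)-3 = p+p!, so i ≠ j-3 fails. So xy^t z = a^{p+p!} b^{p+p!+3} ∉ L.
This is a contradiction; hence L is not regular.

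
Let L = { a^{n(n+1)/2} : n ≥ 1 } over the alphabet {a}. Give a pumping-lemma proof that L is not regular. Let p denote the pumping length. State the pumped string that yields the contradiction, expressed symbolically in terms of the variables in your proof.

a^{p(p+1)/2+k}

Toward a contradiction, assume L is regular with pumping length p.
Take w = a^{p(p+1)/2} ∈ L with |w| = p(p+1)/2 ≥ p.
By the pumping lemma, w = xyz with |xy| ≤ p and |y| ≥ 1.
Then y = a^k for some k with 1 ≤ k ≤ p.
Pump with i = 2: xy^2z = a^{p(p+1)/2+k}. Since 1 ≤ k ≤ p, p(p+1)/2 < p(p+1)/2+k ≤ p(p+1)/2+p < (p+1)(p+2)/2, so p(p+1)/2+k is strictly between consecutive triangular numbers. So xy^2z ∉ L.
Contradiction. Therefore L is not regular.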